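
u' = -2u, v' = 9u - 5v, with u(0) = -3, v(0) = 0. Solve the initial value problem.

u(t) = -3e^(-2t), v(t) = -9e^(-2t) + 9e^(-5t)

Coefficient matrix A = [[-2, 0], [9, -5]].
Characteristic polynomial det(A - λI) = λ^2 + 7λ + 10 = 0.
Eigenvalues λ = -5, -2.
For λ=-5: (A-λI) row 1 is [3, 0], so an eigenvector is (0, 1).
For λ=-2: (A-λI) row 2 is [9, -3], so an eigenvector is (1, 3).
General solution: K_1e^(-5t)(0,1) + K_2e^(-2t)(1,3).
Applying u(0)=-3, v(0)=0 gives K_1=9, K_2=-3.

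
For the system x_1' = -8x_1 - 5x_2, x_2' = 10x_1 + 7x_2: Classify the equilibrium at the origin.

saddle

A = [[-8,-5],[10,7]]; det(A-λI) = λ^2 + λ - 6.
λ = 2, -3: opposite signs.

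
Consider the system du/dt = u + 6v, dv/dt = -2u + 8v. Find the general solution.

u(t) = -3c_1e^(5t) + 2c_2e^(4t), v(t) = -2c_1e^(5t) + c_2e^(4t)

Coefficient matrix A = [[1, 6], [-2, 8]].
Characteristic polynomial det(A - λI) = λ^2 - 9λ + 20 = 0.
Eigenvalues λ = 5, 4.
For λ=5: (A-λI) row 1 is [-4, 6], so an eigenvector is (-3, -2).
For λ=4: (A-λI) row 1 is [-3, 6], so an eigenvector is (2, 1).
General solution: c_1e^(5t)(-3,-2) + c_2e^(4t)(2,1).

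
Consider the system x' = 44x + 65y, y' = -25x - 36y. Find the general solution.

x(t) = -2C_1e^(4t)sin(5t) + 3C_1e^(4t)cos(5t) + 3C_2e^(4t)sin(5t) + 2C_2e^(4t)cos(5t), y(t) = C_1e^(4t)sin(5t) - 2C_1e^(4t)cos(5t) - 2C_2e^(4t)sin(5t) - C_2e^(4t)cos(5t)

Coefficient matrix A = [[44, 65], [-25, -36]].
Characteristic polynomial det(A - λI) = λ^2 - 8λ + 41 = 0.
Eigenvalues λ = 4 ± 5i (complex conjugate pair).
For λ=4+5i: an eigenvector is (3,-2) - i(-2,1) = (3 + 2i, -2 - i).
A real fundamental pair from Re and Im of e^((4+5i)t)v: X_1 = e^(4t)(cos(5t)·(3,-2) + sin(5t)·(-2,1)), X_2 = e^(4t)(sin(5t)·(3,-2) - cos(5t)·(-2,1)).
General solution: C_1X_1 + C_2X_2.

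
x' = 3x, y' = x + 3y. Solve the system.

x(t) = -c_2e^(3t), y(t) = -c_1e^(3t) - c_2te^(3t) + c_2e^(3t)

Coefficient matrix A = [[3, 0], [1, 3]].
Characteristic polynomial det(A - λI) = λ^2 - 6λ + 9 = 0.
Single eigenvalue λ = 3 with algebraic multiplicity 2.
Eigenvector v = (0,-1); generalized eigenvector w with (A-λI)w=v is (-1,1).
General solution: e^(3t)[c_1·v + c_2·(t·v + w)].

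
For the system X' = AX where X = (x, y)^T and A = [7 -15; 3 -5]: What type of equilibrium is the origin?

unstable spiral

A = [[7,-15],[3,-5]]; det(A-λI) = λ^2 - 2λ + 10.
λ = 1 ± 3i: positive real part.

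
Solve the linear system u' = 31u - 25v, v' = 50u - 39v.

Coefficient matrix A = [[31, -25], [50, -39]].
Characteristic polynomial det(A - λI) = λ^2 + 8λ + 41 = 0.
Eigenvalues λ = -4 ± 5i (complex conjugate pair).
For λ=-4+5i: an eigenvector is (-1,-1) - i(-2,-3) = (-1 + 2i, -1 + 3i).
A real fundamental pair from Re and Im of e^((-4+5i)t)v: X_1 = e^(-4t)(cos(5t)·(-1,-1) + sin(5t)·(-2,-3)), X_2 = e^(-4t)(sin(5t)·(-1,-1) - cos(5t)·(-2,-3)).
General solution: c_1X_1 + c_2X_2.

u(t) = -2c_1e^(-4t)sin(5t) - c_1e^(-4t)cos(5t) - c_2e^(-4t)sin(5t) + 2c_2e^(-4t)cos(5t), v(t) = -3c_1e^(-4t)sin(5t) - c_1e^(-4t)cos(5t) - c_2e^(-4t)sin(5t) + 3c_2e^(-4t)cos(5t)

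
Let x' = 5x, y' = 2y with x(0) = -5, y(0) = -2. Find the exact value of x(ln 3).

A = [[5,0],[0,2]]; eigenvalues λ = 2, 5.
Eigenvectors: (0,1) for λ=2, (-1,0) for λ=5.
From the initial condition, c_1 = -2, c_2 = 5.
x(ln 3) = (-2)(3^2)(0) + (5)(3^5)(-1) = -1215.

-1215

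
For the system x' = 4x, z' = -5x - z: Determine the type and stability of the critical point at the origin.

A = [[4,0],[-5,-1]]; det(A-λI) = λ^2 - 3λ - 4.
λ = -1, 4: opposite signs.

saddle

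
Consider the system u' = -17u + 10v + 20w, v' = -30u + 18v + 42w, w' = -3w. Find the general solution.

u(t) = c_1e^(3t) - 2c_2e^(-2t), v(t) = 2c_1e^(3t) - 3c_2e^(-2t) - 2c_3e^(-3t), w(t) = c_3e^(-3t)

Coefficient matrix A = [[-17, 10, 20], [-30, 18, 42], [0, 0, -3]].
det(A - λI) = 0 gives eigenvalues λ = 3, -2, -3.
For λ=3: eigenvector (1,2,0).
For λ=-2: eigenvector (-2,-3,0).
For λ=-3: eigenvector (0,-2,1).
General solution: c_1e^(3t)(1,2,0) + c_2e^(-2t)(-2,-3,0) + c_3e^(-3t)(0,-2,1).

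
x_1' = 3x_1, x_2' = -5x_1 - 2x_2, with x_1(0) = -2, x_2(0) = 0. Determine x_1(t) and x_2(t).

x_1(t) = -2e^(3t), x_2(t) = 2e^(3t) - 2e^(-2t)

Coefficient matrix A = [[3, 0], [-5, -2]].
Characteristic polynomial det(A - λI) = λ^2 - λ - 6 = 0.
Eigenvalues λ = 3, -2.
For λ=3: (A-λI) row 2 is [-5, -5], so an eigenvector is (1, -1).
For λ=-2: (A-λI) row 1 is [5, 0], so an eigenvector is (0, 1).
General solution: C_1e^(3t)(1,-1) + C_2e^(-2t)(0,1).
Applying x_1(0)=-2, x_2(0)=0 gives C_1=-2, C_2=-2.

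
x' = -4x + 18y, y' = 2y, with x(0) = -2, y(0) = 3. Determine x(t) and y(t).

Coefficient matrix A = [[-4, 18], [0, 2]].
Characteristic polynomial det(A - λI) = λ^2 + 2λ - 8 = 0.
Eigenvalues λ = 2, -4.
For λ=2: (A-λI) row 1 is [-6, 18], so an eigenvector is (-3, -1).
For λ=-4: (A-λI) row 1 is [0, 18], so an eigenvector is (1, 0).
General solution: c_1e^(2t)(-3,-1) + c_2e^(-4t)(1,0).
Applying x(0)=-2, y(0)=3 gives c_1=-3, c_2=-11.

x(t) = 9e^(2t) - 11e^(-4t), y(t) = 3e^(2t)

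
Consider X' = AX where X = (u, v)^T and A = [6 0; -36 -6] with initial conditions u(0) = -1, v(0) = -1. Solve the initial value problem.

u(t) = -e^(6t), v(t) = 3e^(6t) - 4e^(-6t)

Coefficient matrix A = [[6, 0], [-36, -6]].
Characteristic polynomial det(A - λI) = λ^2 - 36 = 0.
Eigenvalues λ = 6, -6.
For λ=6: (A-λI) row 2 is [-36, -12], so an eigenvector is (-1, 3).
For λ=-6: (A-λI) row 1 is [12, 0], so an eigenvector is (0, -1).
General solution: K_1e^(6t)(-1,3) + K_2e^(-6t)(0,-1).
Applying u(0)=-1, v(0)=-1 gives K_1=1, K_2=4.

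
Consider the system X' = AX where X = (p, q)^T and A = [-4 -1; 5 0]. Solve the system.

p(t) = c_1e^(-2t)cos(t) + c_2e^(-2t)sin(t), q(t) = c_1e^(-2t)sin(t) - 2c_1e^(-2t)cos(t) - 2c_2e^(-2t)sin(t) - c_2e^(-2t)cos(t)

Coefficient matrix A = [[-4, -1], [5, 0]].
Characteristic polynomial det(A - λI) = λ^2 + 4λ + 5 = 0.
Eigenvalues λ = -2 ± i (complex conjugate pair).
For λ=-2+i: an eigenvector is (1,-2) - i(0,1) = (1, -2 - i).
A real fundamental pair from Re and Im of e^((-2+i)t)v: X_1 = e^(-2t)(cos(t)·(1,-2) + sin(t)·(0,1)), X_2 = e^(-2t)(sin(t)·(1,-2) - cos(t)·(0,1)).
General solution: c_1X_1 + c_2X_2.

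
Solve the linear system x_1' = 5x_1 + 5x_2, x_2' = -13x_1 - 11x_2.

Coefficient matrix A = [[5, 5], [-13, -11]].
Characteristic polynomial det(A - λI) = λ^2 + 6λ + 10 = 0.
Eigenvalues λ = -3 ± i (complex conjugate pair).
For λ=-3+i: an eigenvector is (-2,3) - i(-1,2) = (-2 + i, 3 - 2i).
A real fundamental pair from Re and Im of e^((-3+i)t)v: X_1 = e^(-3t)(cos(t)·(-2,3) + sin(t)·(-1,2)), X_2 = e^(-3t)(sin(t)·(-2,3) - cos(t)·(-1,2)).
General solution: c_1X_1 + c_2X_2.

x_1(t) = -c_1e^(-3t)sin(t) - 2c_1e^(-3t)cos(t) - 2c_2e^(-3t)sin(t) + c_2e^(-3t)cos(t), x_2(t) = 2c_1e^(-3t)sin(t) + 3c_1e^(-3t)cos(t) + 3c_2e^(-3t)sin(t) - 2c_2e^(-3t)cos(t)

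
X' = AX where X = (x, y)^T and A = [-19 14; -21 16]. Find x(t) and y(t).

Coefficient matrix A = [[-19, 14], [-21, 16]].
Characteristic polynomial det(A - λI) = λ^2 + 3λ - 10 = 0.
Eigenvalues λ = 2, -5.
For λ=2: (A-λI) row 1 is [-21, 14], so an eigenvector is (2, 3).
For λ=-5: (A-λI) row 1 is [-14, 14], so an eigenvector is (-1, -1).
General solution: K_1e^(2t)(2,3) + K_2e^(-5t)(-1,-1).

x(t) = 2K_1e^(2t) - K_2e^(-5t), y(t) = 3K_1e^(2t) - K_2e^(-5t)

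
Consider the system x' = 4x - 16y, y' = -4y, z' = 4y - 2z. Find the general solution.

Coefficient matrix A = [[4, -16, 0], [0, -4, 0], [0, 4, -2]].
det(A - λI) = 0 gives eigenvalues λ = 4, -4, -2.
For λ=4: eigenvector (1,0,0).
For λ=-4: eigenvector (2,1,-2).
For λ=-2: eigenvector (0,0,1).
General solution: C_1e^(4t)(1,0,0) + C_2e^(-4t)(2,1,-2) + C_3e^(-2t)(0,0,1).

x(t) = C_1e^(4t) + 2C_2e^(-4t), y(t) = C_2e^(-4t), z(t) = -2C_2e^(-4t) + C_3e^(-2t)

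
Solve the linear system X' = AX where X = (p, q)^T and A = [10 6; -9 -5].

p(t) = C_1e^(4t) - 2C_2e^(t), q(t) = -C_1e^(4t) + 3C_2e^(t)

Coefficient matrix A = [[10, 6], [-9, -5]].
Characteristic polynomial det(A - λI) = λ^2 - 5λ + 4 = 0.
Eigenvalues λ = 4, 1.
For λ=4: (A-λI) row 1 is [6, 6], so an eigenvector is (1, -1).
For λ=1: (A-λI) row 1 is [9, 6], so an eigenvector is (-2, 3).
General solution: C_1e^(4t)(1,-1) + C_2e^(t)(-2,3).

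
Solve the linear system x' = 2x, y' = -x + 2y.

Coefficient matrix A = [[2, 0], [-1, 2]].
Characteristic polynomial det(A - λI) = λ^2 - 4λ + 4 = 0.
Single eigenvalue λ = 2 with algebraic multiplicity 2.
Eigenvector v = (0,-1); generalized eigenvector w with (A-λI)w=v is (1,0).
General solution: e^(2t)[c_1·v + c_2·(t·v + w)].

x(t) = c_2e^(2t), y(t) = -c_1e^(2t) - c_2te^(2t)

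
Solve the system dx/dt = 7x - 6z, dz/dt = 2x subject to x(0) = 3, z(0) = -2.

x(t) = 24e^(4t) - 21e^(3t), z(t) = 12e^(4t) - 14e^(3t)

Coefficient matrix A = [[7, -6], [2, 0]].
Characteristic polynomial det(A - λI) = λ^2 - 7λ + 12 = 0.
Eigenvalues λ = 3, 4.
For λ=3: (A-λI) row 1 is [4, -6], so an eigenvector is (3, 2).
For λ=4: (A-λI) row 1 is [3, -6], so an eigenvector is (-2, -1).
General solution: K_1e^(3t)(3,2) + K_2e^(4t)(-2,-1).
Applying x(0)=3, z(0)=-2 gives K_1=-7, K_2=-12.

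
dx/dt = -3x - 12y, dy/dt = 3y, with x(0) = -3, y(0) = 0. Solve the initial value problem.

Coefficient matrix A = [[-3, -12], [0, 3]].
Characteristic polynomial det(A - λI) = λ^2 - 9 = 0.
Eigenvalues λ = 3, -3.
For λ=3: (A-λI) row 1 is [-6, -12], so an eigenvector is (2, -1).
For λ=-3: (A-λI) row 1 is [0, -12], so an eigenvector is (-1, 0).
General solution: C_1e^(3t)(2,-1) + C_2e^(-3t)(-1,0).
Applying x(0)=-3, y(0)=0 gives C_1=0, C_2=3.

x(t) = -3e^(-3t), y(t) = 0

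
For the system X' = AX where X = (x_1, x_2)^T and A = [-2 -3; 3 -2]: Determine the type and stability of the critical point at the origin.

A = [[-2,-3],[3,-2]]; det(A-λI) = λ^2 + 4λ + 13.
λ = -2 ± 3i: negative real part.

stable spiral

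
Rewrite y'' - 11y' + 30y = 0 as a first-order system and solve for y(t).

Let x_1 = y, x_2 = y'. Then x_1' = x_2 and x_2' = -30x_1 + 11x_2.
A = [[0,1],[-30,11]]; det(A-λI) = λ^2 - 11λ + 30.
Eigenvalues λ = 5, 6 with eigenvectors (1,5), (1,6).

y(t) = K_1e^(5t) + K_2e^(6t)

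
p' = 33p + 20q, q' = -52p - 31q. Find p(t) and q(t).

p(t) = c_1e^(t)sin(4t) + 2c_1e^(t)cos(4t) + 2c_2e^(t)sin(4t) - c_2e^(t)cos(4t), q(t) = -2c_1e^(t)sin(4t) - 3c_1e^(t)cos(4t) - 3c_2e^(t)sin(4t) + 2c_2e^(t)cos(4t)

Coefficient matrix A = [[33, 20], [-52, -31]].
Characteristic polynomial det(A - λI) = λ^2 - 2λ + 17 = 0.
Eigenvalues λ = 1 ± 4i (complex conjugate pair).
For λ=1+4i: an eigenvector is (2,-3) - i(1,-2) = (2 - i, -3 + 2i).
A real fundamental pair from Re and Im of e^((1+4i)t)v: X_1 = e^(t)(cos(4t)·(2,-3) + sin(4t)·(1,-2)), X_2 = e^(t)(sin(4t)·(2,-3) - cos(4t)·(1,-2)).
General solution: c_1X_1 + c_2X_2.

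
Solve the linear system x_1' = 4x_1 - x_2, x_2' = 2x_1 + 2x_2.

Coefficient matrix A = [[4, -1], [2, 2]].
Characteristic polynomial det(A - λI) = λ^2 - 6λ + 10 = 0.
Eigenvalues λ = 3 ± i (complex conjugate pair).
For λ=3+i: an eigenvector is (0,1) - i(-1,-1) = (0 + i, 1 + i).
A real fundamental pair from Re and Im of e^((3+i)t)v: X_1 = e^(3t)(cos(t)·(0,1) + sin(t)·(-1,-1)), X_2 = e^(3t)(sin(t)·(0,1) - cos(t)·(-1,-1)).
General solution: K_1X_1 + K_2X_2.

x_1(t) = -K_1e^(3t)sin(t) + K_2e^(3t)cos(t), x_2(t) = -K_1e^(3t)sin(t) + K_1e^(3t)cos(t) + K_2e^(3t)sin(t) + K_2e^(3t)cos(t)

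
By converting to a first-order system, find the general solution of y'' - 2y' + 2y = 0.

Let x_1 = y, x_2 = y'. Then x_1' = x_2 and x_2' = -2x_1 + 2x_2.
A = [[0,1],[-2,2]]; det(A-λI) = λ^2 - 2λ + 2.
Eigenvalues λ = 1 ± i.

y(t) = C_1e^(t)cos(t) + C_2e^(t)sin(t)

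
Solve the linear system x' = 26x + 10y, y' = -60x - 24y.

Coefficient matrix A = [[26, 10], [-60, -24]].
Characteristic polynomial det(A - λI) = λ^2 - 2λ - 24 = 0.
Eigenvalues λ = 6, -4.
For λ=6: (A-λI) row 1 is [20, 10], so an eigenvector is (-1, 2).
For λ=-4: (A-λI) row 1 is [30, 10], so an eigenvector is (1, -3).
General solution: C_1e^(6t)(-1,2) + C_2e^(-4t)(1,-3).

x(t) = -C_1e^(6t) + C_2e^(-4t), y(t) = 2C_1e^(6t) - 3C_2e^(-4t)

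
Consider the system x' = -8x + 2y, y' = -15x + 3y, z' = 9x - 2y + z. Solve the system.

x(t) = -2c_1e^(-3t) + c_2e^(-2t), y(t) = -5c_1e^(-3t) + 3c_2e^(-2t), z(t) = 2c_1e^(-3t) - c_2e^(-2t) + c_3e^(t)

Coefficient matrix A = [[-8, 2, 0], [-15, 3, 0], [9, -2, 1]].
det(A - λI) = 0 gives eigenvalues λ = -3, -2, 1.
For λ=-3: eigenvector (-2,-5,2).
For λ=-2: eigenvector (1,3,-1).
For λ=1: eigenvector (0,0,1).
General solution: c_1e^(-3t)(-2,-5,2) + c_2e^(-2t)(1,3,-1) + c_3e^(t)(0,0,1).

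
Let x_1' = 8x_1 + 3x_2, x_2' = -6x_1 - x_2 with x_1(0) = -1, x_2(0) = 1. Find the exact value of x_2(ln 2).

A = [[8,3],[-6,-1]]; eigenvalues λ = 2, 5.
Eigenvectors: (-1,2) for λ=2, (-1,1) for λ=5.
From the initial condition, c_1 = 0, c_2 = 1.
x_2(ln 2) = (0)(2^2)(2) + (1)(2^5)(1) = 32.

32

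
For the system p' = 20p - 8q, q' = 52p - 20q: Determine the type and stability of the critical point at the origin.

A = [[20,-8],[52,-20]]; det(A-λI) = λ^2 + 16.
λ = 0 ± 4i: zero real part.

center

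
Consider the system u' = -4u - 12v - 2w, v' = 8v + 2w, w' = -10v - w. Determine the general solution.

Coefficient matrix A = [[-4, -12, -2], [0, 8, 2], [0, -10, -1]].
det(A - λI) = 0 gives eigenvalues λ = -4, 4, 3.
For λ=-4: eigenvector (1,0,0).
For λ=4: eigenvector (-1,1,-2).
For λ=3: eigenvector (2,-2,5).
General solution: c_1e^(-4t)(1,0,0) + c_2e^(4t)(-1,1,-2) + c_3e^(3t)(2,-2,5).

u(t) = c_1e^(-4t) - c_2e^(4t) + 2c_3e^(3t), v(t) = c_2e^(4t) - 2c_3e^(3t), w(t) = -2c_2e^(4t) + 5c_3e^(3t)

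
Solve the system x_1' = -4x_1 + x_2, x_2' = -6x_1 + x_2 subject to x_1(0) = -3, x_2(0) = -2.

x_1(t) = 4e^(-t) - 7e^(-2t), x_2(t) = 12e^(-t) - 14e^(-2t)

Coefficient matrix A = [[-4, 1], [-6, 1]].
Characteristic polynomial det(A - λI) = λ^2 + 3λ + 2 = 0.
Eigenvalues λ = -2, -1.
For λ=-2: (A-λI) row 1 is [-2, 1], so an eigenvector is (-1, -2).
For λ=-1: (A-λI) row 1 is [-3, 1], so an eigenvector is (1, 3).
General solution: K_1e^(-2t)(-1,-2) + K_2e^(-t)(1,3).
Applying x_1(0)=-3, x_2(0)=-2 gives K_1=7, K_2=4.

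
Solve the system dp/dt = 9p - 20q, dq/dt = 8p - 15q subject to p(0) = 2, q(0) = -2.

p(t) = 16e^(-3t)sin(4t) + 2e^(-3t)cos(4t), q(t) = 10e^(-3t)sin(4t) - 2e^(-3t)cos(4t)

Coefficient matrix A = [[9, -20], [8, -15]].
Characteristic polynomial det(A - λI) = λ^2 + 6λ + 25 = 0.
Eigenvalues λ = -3 ± 4i (complex conjugate pair).
For λ=-3+4i: an eigenvector is (-2,-1) - i(-1,-1) = (-2 + i, -1 + i).
A real fundamental pair from Re and Im of e^((-3+4i)t)v: X_1 = e^(-3t)(cos(4t)·(-2,-1) + sin(4t)·(-1,-1)), X_2 = e^(-3t)(sin(4t)·(-2,-1) - cos(4t)·(-1,-1)).
General solution: c_1X_1 + c_2X_2.
Applying p(0)=2, q(0)=-2 gives c_1=-4, c_2=-6.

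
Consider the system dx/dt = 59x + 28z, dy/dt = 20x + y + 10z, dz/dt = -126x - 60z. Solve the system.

Coefficient matrix A = [[59, 0, 28], [20, 1, 10], [-126, 0, -60]].
det(A - λI) = 0 gives eigenvalues λ = 3, -4, 1.
For λ=3: eigenvector (1,0,-2).
For λ=-4: eigenvector (-4,-2,9).
For λ=1: eigenvector (0,1,0).
General solution: c_1e^(3t)(1,0,-2) + c_2e^(-4t)(-4,-2,9) + c_3e^(t)(0,1,0).

x(t) = c_1e^(3t) - 4c_2e^(-4t), y(t) = -2c_2e^(-4t) + c_3e^(t), z(t) = -2c_1e^(3t) + 9c_2e^(-4t)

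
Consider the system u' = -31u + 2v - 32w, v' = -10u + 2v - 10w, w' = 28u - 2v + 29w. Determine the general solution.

u(t) = 2C_1e^(2t) + 7C_2e^(-3t) - C_3e^(t), v(t) = C_1e^(2t) + 2C_2e^(-3t), w(t) = -2C_1e^(2t) - 6C_2e^(-3t) + C_3e^(t)

Coefficient matrix A = [[-31, 2, -32], [-10, 2, -10], [28, -2, 29]].
det(A - λI) = 0 gives eigenvalues λ = 2, -3, 1.
For λ=2: eigenvector (2,1,-2).
For λ=-3: eigenvector (7,2,-6).
For λ=1: eigenvector (-1,0,1).
General solution: C_1e^(2t)(2,1,-2) + C_2e^(-3t)(7,2,-6) + C_3e^(t)(-1,0,1).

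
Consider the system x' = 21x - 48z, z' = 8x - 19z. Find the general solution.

x(t) = 2C_1e^(-3t) + 3C_2e^(5t), z(t) = C_1e^(-3t) + C_2e^(5t)

Coefficient matrix A = [[21, -48], [8, -19]].
Characteristic polynomial det(A - λI) = λ^2 - 2λ - 15 = 0.
Eigenvalues λ = -3, 5.
For λ=-3: (A-λI) row 1 is [24, -48], so an eigenvector is (2, 1).
For λ=5: (A-λI) row 1 is [16, -48], so an eigenvector is (3, 1).
General solution: C_1e^(-3t)(2,1) + C_2e^(5t)(3,1).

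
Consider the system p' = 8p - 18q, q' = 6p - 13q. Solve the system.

p(t) = -3K_1e^(-4t) - 2K_2e^(-t), q(t) = -2K_1e^(-4t) - K_2e^(-t)

Coefficient matrix A = [[8, -18], [6, -13]].
Characteristic polynomial det(A - λI) = λ^2 + 5λ + 4 = 0.
Eigenvalues λ = -4, -1.
For λ=-4: (A-λI) row 1 is [12, -18], so an eigenvector is (-3, -2).
For λ=-1: (A-λI) row 1 is [9, -18], so an eigenvector is (-2, -1).
General solution: K_1e^(-4t)(-3,-2) + K_2e^(-t)(-2,-1).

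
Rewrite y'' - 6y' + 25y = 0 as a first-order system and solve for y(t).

Let x_1 = y, x_2 = y'. Then x_1' = x_2 and x_2' = -25x_1 + 6x_2.
A = [[0,1],[-25,6]]; det(A-λI) = λ^2 - 6λ + 25.
Eigenvalues λ = 3 ± 4i.

y(t) = K_1e^(3t)cos(4t) + K_2e^(3t)sin(4t)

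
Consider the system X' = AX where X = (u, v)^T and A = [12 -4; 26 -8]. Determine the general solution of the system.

Coefficient matrix A = [[12, -4], [26, -8]].
Characteristic polynomial det(A - λI) = λ^2 - 4λ + 8 = 0.
Eigenvalues λ = 2 ± 2i (complex conjugate pair).
For λ=2+2i: an eigenvector is (-1,-2) - i(-1,-3) = (-1 + i, -2 + 3i).
A real fundamental pair from Re and Im of e^((2+2i)t)v: X_1 = e^(2t)(cos(2t)·(-1,-2) + sin(2t)·(-1,-3)), X_2 = e^(2t)(sin(2t)·(-1,-2) - cos(2t)·(-1,-3)).
General solution: C_1X_1 + C_2X_2.

u(t) = -C_1e^(2t)sin(2t) - C_1e^(2t)cos(2t) - C_2e^(2t)sin(2t) + C_2e^(2t)cos(2t), v(t) = -3C_1e^(2t)sin(2t) - 2C_1e^(2t)cos(2t) - 2C_2e^(2t)sin(2t) + 3C_2e^(2t)cos(2t)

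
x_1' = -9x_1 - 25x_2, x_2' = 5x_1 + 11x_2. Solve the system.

x_1(t) = C_1e^(t)sin(5t) + 2C_1e^(t)cos(5t) + 2C_2e^(t)sin(5t) - C_2e^(t)cos(5t), x_2(t) = -C_1e^(t)cos(5t) - C_2e^(t)sin(5t)

Coefficient matrix A = [[-9, -25], [5, 11]].
Characteristic polynomial det(A - λI) = λ^2 - 2λ + 26 = 0.
Eigenvalues λ = 1 ± 5i (complex conjugate pair).
For λ=1+5i: an eigenvector is (2,-1) - i(1,0) = (2 - i, -1).
A real fundamental pair from Re and Im of e^((1+5i)t)v: X_1 = e^(t)(cos(5t)·(2,-1) + sin(5t)·(1,0)), X_2 = e^(t)(sin(5t)·(2,-1) - cos(5t)·(1,0)).
General solution: C_1X_1 + C_2X_2.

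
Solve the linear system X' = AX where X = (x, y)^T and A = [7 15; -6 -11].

x(t) = 2c_1e^(-2t)sin(3t) - c_1e^(-2t)cos(3t) - c_2e^(-2t)sin(3t) - 2c_2e^(-2t)cos(3t), y(t) = -c_1e^(-2t)sin(3t) + c_1e^(-2t)cos(3t) + c_2e^(-2t)sin(3t) + c_2e^(-2t)cos(3t)

Coefficient matrix A = [[7, 15], [-6, -11]].
Characteristic polynomial det(A - λI) = λ^2 + 4λ + 13 = 0.
Eigenvalues λ = -2 ± 3i (complex conjugate pair).
For λ=-2+3i: an eigenvector is (-1,1) - i(2,-1) = (-1 - 2i, 1 + i).
A real fundamental pair from Re and Im of e^((-2+3i)t)v: X_1 = e^(-2t)(cos(3t)·(-1,1) + sin(3t)·(2,-1)), X_2 = e^(-2t)(sin(3t)·(-1,1) - cos(3t)·(2,-1)).
General solution: c_1X_1 + c_2X_2.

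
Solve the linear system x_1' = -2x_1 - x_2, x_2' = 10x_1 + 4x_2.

x_1(t) = C_1e^(t)sin(t) - C_2e^(t)cos(t), x_2(t) = -3C_1e^(t)sin(t) - C_1e^(t)cos(t) - C_2e^(t)sin(t) + 3C_2e^(t)cos(t)

Coefficient matrix A = [[-2, -1], [10, 4]].
Characteristic polynomial det(A - λI) = λ^2 - 2λ + 2 = 0.
Eigenvalues λ = 1 ± i (complex conjugate pair).
For λ=1+i: an eigenvector is (0,-1) - i(1,-3) = (0 - i, -1 + 3i).
A real fundamental pair from Re and Im of e^((1+i)t)v: X_1 = e^(t)(cos(t)·(0,-1) + sin(t)·(1,-3)), X_2 = e^(t)(sin(t)·(0,-1) - cos(t)·(1,-3)).
General solution: C_1X_1 + C_2X_2.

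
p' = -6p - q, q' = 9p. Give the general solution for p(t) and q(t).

Coefficient matrix A = [[-6, -1], [9, 0]].
Characteristic polynomial det(A - λI) = λ^2 + 6λ + 9 = 0.
Single eigenvalue λ = -3 with algebraic multiplicity 2.
Eigenvector v = (1,-3); generalized eigenvector w with (A-λI)w=v is (-1,2).
General solution: e^(-3t)[C_1·v + C_2·(t·v + w)].

p(t) = C_1e^(-3t) + C_2te^(-3t) - C_2e^(-3t), q(t) = -3C_1e^(-3t) - 3C_2te^(-3t) + 2C_2e^(-3t)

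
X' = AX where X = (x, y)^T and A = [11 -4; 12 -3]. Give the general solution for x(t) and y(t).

x(t) = 2C_1e^(5t) + C_2e^(3t), y(t) = 3C_1e^(5t) + 2C_2e^(3t)

Coefficient matrix A = [[11, -4], [12, -3]].
Characteristic polynomial det(A - λI) = λ^2 - 8λ + 15 = 0.
Eigenvalues λ = 5, 3.
For λ=5: (A-λI) row 1 is [6, -4], so an eigenvector is (2, 3).
For λ=3: (A-λI) row 1 is [8, -4], so an eigenvector is (1, 2).
General solution: C_1e^(5t)(2,3) + C_2e^(3t)(1,2).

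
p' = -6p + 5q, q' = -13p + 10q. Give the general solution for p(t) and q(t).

Coefficient matrix A = [[-6, 5], [-13, 10]].
Characteristic polynomial det(A - λI) = λ^2 - 4λ + 5 = 0.
Eigenvalues λ = 2 ± i (complex conjugate pair).
For λ=2+i: an eigenvector is (-2,-3) - i(1,2) = (-2 - i, -3 - 2i).
A real fundamental pair from Re and Im of e^((2+i)t)v: X_1 = e^(2t)(cos(t)·(-2,-3) + sin(t)·(1,2)), X_2 = e^(2t)(sin(t)·(-2,-3) - cos(t)·(1,2)).
General solution: K_1X_1 + K_2X_2.

p(t) = K_1e^(2t)sin(t) - 2K_1e^(2t)cos(t) - 2K_2e^(2t)sin(t) - K_2e^(2t)cos(t), q(t) = 2K_1e^(2t)sin(t) - 3K_1e^(2t)cos(t) - 3K_2e^(2t)sin(t) - 2K_2e^(2t)cos(t)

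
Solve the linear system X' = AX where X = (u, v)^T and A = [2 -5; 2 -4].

Coefficient matrix A = [[2, -5], [2, -4]].
Characteristic polynomial det(A - λI) = λ^2 + 2λ + 2 = 0.
Eigenvalues λ = -1 ± i (complex conjugate pair).
For λ=-1+i: an eigenvector is (1,1) - i(-2,-1) = (1 + 2i, 1 + i).
A real fundamental pair from Re and Im of e^((-1+i)t)v: X_1 = e^(-t)(cos(t)·(1,1) + sin(t)·(-2,-1)), X_2 = e^(-t)(sin(t)·(1,1) - cos(t)·(-2,-1)).
General solution: c_1X_1 + c_2X_2.

u(t) = -2c_1e^(-t)sin(t) + c_1e^(-t)cos(t) + c_2e^(-t)sin(t) + 2c_2e^(-t)cos(t), v(t) = -c_1e^(-t)sin(t) + c_1e^(-t)cos(t) + c_2e^(-t)sin(t) + c_2e^(-t)cos(t)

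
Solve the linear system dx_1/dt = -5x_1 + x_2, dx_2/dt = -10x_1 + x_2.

Coefficient matrix A = [[-5, 1], [-10, 1]].
Characteristic polynomial det(A - λI) = λ^2 + 4λ + 5 = 0.
Eigenvalues λ = -2 ± i (complex conjugate pair).
For λ=-2+i: an eigenvector is (0,1) - i(1,3) = (0 - i, 1 - 3i).
A real fundamental pair from Re and Im of e^((-2+i)t)v: X_1 = e^(-2t)(cos(t)·(0,1) + sin(t)·(1,3)), X_2 = e^(-2t)(sin(t)·(0,1) - cos(t)·(1,3)).
General solution: c_1X_1 + c_2X_2.

x_1(t) = c_1e^(-2t)sin(t) - c_2e^(-2t)cos(t), x_2(t) = 3c_1e^(-2t)sin(t) + c_1e^(-2t)cos(t) + c_2e^(-2t)sin(t) - 3c_2e^(-2t)cos(t)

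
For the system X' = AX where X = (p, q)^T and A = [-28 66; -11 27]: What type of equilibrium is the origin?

A = [[-28,66],[-11,27]]; det(A-λI) = λ^2 + λ - 30.
λ = 5, -6: opposite signs.

saddle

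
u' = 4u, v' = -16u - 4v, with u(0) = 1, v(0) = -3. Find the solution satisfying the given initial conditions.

u(t) = e^(4t), v(t) = -2e^(4t) - e^(-4t)

Coefficient matrix A = [[4, 0], [-16, -4]].
Characteristic polynomial det(A - λI) = λ^2 - 16 = 0.
Eigenvalues λ = 4, -4.
For λ=4: (A-λI) row 2 is [-16, -8], so an eigenvector is (-1, 2).
For λ=-4: (A-λI) row 1 is [8, 0], so an eigenvector is (0, 1).
General solution: c_1e^(4t)(-1,2) + c_2e^(-4t)(0,1).
Applying u(0)=1, v(0)=-3 gives c_1=-1, c_2=-1.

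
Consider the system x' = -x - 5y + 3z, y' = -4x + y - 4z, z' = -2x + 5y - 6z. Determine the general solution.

Coefficient matrix A = [[-1, -5, 3], [-4, 1, -4], [-2, 5, -6]].
det(A - λI) = 0 gives eigenvalues λ = -4, 1, -3.
For λ=-4: eigenvector (1,0,-1).
For λ=1: eigenvector (-1,1,1).
For λ=-3: eigenvector (-2,1,3).
General solution: K_1e^(-4t)(1,0,-1) + K_2e^(t)(-1,1,1) + K_3e^(-3t)(-2,1,3).

x(t) = K_1e^(-4t) - K_2e^(t) - 2K_3e^(-3t), y(t) = K_2e^(t) + K_3e^(-3t), z(t) = -K_1e^(-4t) + K_2e^(t) + 3K_3e^(-3t)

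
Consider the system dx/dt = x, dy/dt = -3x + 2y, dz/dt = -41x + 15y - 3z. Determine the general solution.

x(t) = c_3e^(t), y(t) = c_2e^(2t) + 3c_3e^(t), z(t) = c_1e^(-3t) + 3c_2e^(2t) + c_3e^(t)

Coefficient matrix A = [[1, 0, 0], [-3, 2, 0], [-41, 15, -3]].
det(A - λI) = 0 gives eigenvalues λ = -3, 2, 1.
For λ=-3: eigenvector (0,0,1).
For λ=2: eigenvector (0,1,3).
For λ=1: eigenvector (1,3,1).
General solution: c_1e^(-3t)(0,0,1) + c_2e^(2t)(0,1,3) + c_3e^(t)(1,3,1).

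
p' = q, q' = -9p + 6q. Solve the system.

Coefficient matrix A = [[0, 1], [-9, 6]].
Characteristic polynomial det(A - λI) = λ^2 - 6λ + 9 = 0.
Single eigenvalue λ = 3 with algebraic multiplicity 2.
Eigenvector v = (1,3); generalized eigenvector w with (A-λI)w=v is (0,1).
General solution: e^(3t)[c_1·v + c_2·(t·v + w)].

p(t) = c_1e^(3t) + c_2te^(3t), q(t) = 3c_1e^(3t) + 3c_2te^(3t) + c_2e^(3t)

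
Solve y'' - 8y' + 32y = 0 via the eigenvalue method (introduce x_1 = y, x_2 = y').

Let x_1 = y, x_2 = y'. Then x_1' = x_2 and x_2' = -32x_1 + 8x_2.
A = [[0,1],[-32,8]]; det(A-λI) = λ^2 - 8λ + 32.
Eigenvalues λ = 4 ± 4i.

y(t) = c_1e^(4t)cos(4t) + c_2e^(4t)sin(4t)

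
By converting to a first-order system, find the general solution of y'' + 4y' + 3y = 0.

y(t) = C_1e^(-t) + C_2e^(-3t)

Let x_1 = y, x_2 = y'. Then x_1' = x_2 and x_2' = -3x_1 - 4x_2.
A = [[0,1],[-3,-4]]; det(A-λI) = λ^2 + 4λ + 3.
Eigenvalues λ = -1, -3 with eigenvectors (1,-1), (1,-3).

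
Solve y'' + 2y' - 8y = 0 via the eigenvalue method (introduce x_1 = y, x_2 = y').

Let x_1 = y, x_2 = y'. Then x_1' = x_2 and x_2' = 8x_1 - 2x_2.
A = [[0,1],[8,-2]]; det(A-λI) = λ^2 + 2λ - 8.
Eigenvalues λ = 2, -4 with eigenvectors (1,2), (1,-4).

y(t) = K_1e^(2t) + K_2e^(-4t)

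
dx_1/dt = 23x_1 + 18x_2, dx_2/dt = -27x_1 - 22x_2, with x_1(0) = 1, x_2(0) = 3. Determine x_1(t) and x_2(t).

x_1(t) = 9e^(5t) - 8e^(-4t), x_2(t) = -9e^(5t) + 12e^(-4t)

Coefficient matrix A = [[23, 18], [-27, -22]].
Characteristic polynomial det(A - λI) = λ^2 - λ - 20 = 0.
Eigenvalues λ = 5, -4.
For λ=5: (A-λI) row 1 is [18, 18], so an eigenvector is (-1, 1).
For λ=-4: (A-λI) row 1 is [27, 18], so an eigenvector is (-2, 3).
General solution: C_1e^(5t)(-1,1) + C_2e^(-4t)(-2,3).
Applying x_1(0)=1, x_2(0)=3 gives C_1=-9, C_2=4.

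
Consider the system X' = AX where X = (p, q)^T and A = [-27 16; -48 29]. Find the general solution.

p(t) = -2C_1e^(-3t) - C_2e^(5t), q(t) = -3C_1e^(-3t) - 2C_2e^(5t)

Coefficient matrix A = [[-27, 16], [-48, 29]].
Characteristic polynomial det(A - λI) = λ^2 - 2λ - 15 = 0.
Eigenvalues λ = -3, 5.
For λ=-3: (A-λI) row 1 is [-24, 16], so an eigenvector is (-2, -3).
For λ=5: (A-λI) row 1 is [-32, 16], so an eigenvector is (-1, -2).
General solution: C_1e^(-3t)(-2,-3) + C_2e^(5t)(-1,-2).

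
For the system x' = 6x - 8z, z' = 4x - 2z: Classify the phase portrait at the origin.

unstable spiral

A = [[6,-8],[4,-2]]; det(A-λI) = λ^2 - 4λ + 20.
λ = 2 ± 4i: positive real part.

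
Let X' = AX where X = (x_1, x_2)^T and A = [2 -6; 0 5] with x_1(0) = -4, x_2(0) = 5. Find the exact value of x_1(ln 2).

-296

A = [[2,-6],[0,5]]; eigenvalues λ = 2, 5.
Eigenvectors: (-1,0) for λ=2, (-2,1) for λ=5.
From the initial condition, c_1 = -6, c_2 = 5.
x_1(ln 2) = (-6)(2^2)(-1) + (5)(2^5)(-2) = -296.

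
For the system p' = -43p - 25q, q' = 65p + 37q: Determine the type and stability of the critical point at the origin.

A = [[-43,-25],[65,37]]; det(A-λI) = λ^2 + 6λ + 34.
λ = -3 ± 5i: negative real part.

stable spiral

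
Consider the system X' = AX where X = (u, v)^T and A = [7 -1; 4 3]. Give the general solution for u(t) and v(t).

Coefficient matrix A = [[7, -1], [4, 3]].
Characteristic polynomial det(A - λI) = λ^2 - 10λ + 25 = 0.
Single eigenvalue λ = 5 with algebraic multiplicity 2.
Eigenvector v = (1,2); generalized eigenvector w with (A-λI)w=v is (-1,-3).
General solution: e^(5t)[C_1·v + C_2·(t·v + w)].

u(t) = C_1e^(5t) + C_2te^(5t) - C_2e^(5t), v(t) = 2C_1e^(5t) + 2C_2te^(5t) - 3C_2e^(5t)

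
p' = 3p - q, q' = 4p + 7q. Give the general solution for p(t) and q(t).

Coefficient matrix A = [[3, -1], [4, 7]].
Characteristic polynomial det(A - λI) = λ^2 - 10λ + 25 = 0.
Single eigenvalue λ = 5 with algebraic multiplicity 2.
Eigenvector v = (-1,2); generalized eigenvector w with (A-λI)w=v is (-1,3).
General solution: e^(5t)[C_1·v + C_2·(t·v + w)].

p(t) = -C_1e^(5t) - C_2te^(5t) - C_2e^(5t), q(t) = 2C_1e^(5t) + 2C_2te^(5t) + 3C_2e^(5t)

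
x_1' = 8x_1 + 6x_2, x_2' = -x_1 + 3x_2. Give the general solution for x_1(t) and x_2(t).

Coefficient matrix A = [[8, 6], [-1, 3]].
Characteristic polynomial det(A - λI) = λ^2 - 11λ + 30 = 0.
Eigenvalues λ = 5, 6.
For λ=5: (A-λI) row 1 is [3, 6], so an eigenvector is (2, -1).
For λ=6: (A-λI) row 1 is [2, 6], so an eigenvector is (-3, 1).
General solution: c_1e^(5t)(2,-1) + c_2e^(6t)(-3,1).

x_1(t) = 2c_1e^(5t) - 3c_2e^(6t), x_2(t) = -c_1e^(5t) + c_2e^(6t)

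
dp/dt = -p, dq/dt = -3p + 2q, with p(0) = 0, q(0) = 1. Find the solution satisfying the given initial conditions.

Coefficient matrix A = [[-1, 0], [-3, 2]].
Characteristic polynomial det(A - λI) = λ^2 - λ - 2 = 0.
Eigenvalues λ = -1, 2.
For λ=-1: (A-λI) row 2 is [-3, 3], so an eigenvector is (-1, -1).
For λ=2: (A-λI) row 1 is [-3, 0], so an eigenvector is (0, 1).
General solution: K_1e^(-t)(-1,-1) + K_2e^(2t)(0,1).
Applying p(0)=0, q(0)=1 gives K_1=0, K_2=1.

p(t) = 0, q(t) = e^(2t)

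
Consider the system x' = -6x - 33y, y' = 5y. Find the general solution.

x(t) = 3c_1e^(5t) - c_2e^(-6t), y(t) = -c_1e^(5t)

Coefficient matrix A = [[-6, -33], [0, 5]].
Characteristic polynomial det(A - λI) = λ^2 + λ - 30 = 0.
Eigenvalues λ = 5, -6.
For λ=5: (A-λI) row 1 is [-11, -33], so an eigenvector is (3, -1).
For λ=-6: (A-λI) row 1 is [0, -33], so an eigenvector is (-1, 0).
General solution: c_1e^(5t)(3,-1) + c_2e^(-6t)(-1,0).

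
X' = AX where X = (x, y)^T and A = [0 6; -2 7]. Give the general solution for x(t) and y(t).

x(t) = -3C_1e^(4t) - 2C_2e^(3t), y(t) = -2C_1e^(4t) - C_2e^(3t)

Coefficient matrix A = [[0, 6], [-2, 7]].
Characteristic polynomial det(A - λI) = λ^2 - 7λ + 12 = 0.
Eigenvalues λ = 4, 3.
For λ=4: (A-λI) row 1 is [-4, 6], so an eigenvector is (-3, -2).
For λ=3: (A-λI) row 1 is [-3, 6], so an eigenvector is (-2, -1).
General solution: C_1e^(4t)(-3,-2) + C_2e^(3t)(-2,-1).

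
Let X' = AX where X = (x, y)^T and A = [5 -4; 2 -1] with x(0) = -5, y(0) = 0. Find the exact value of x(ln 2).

-70

A = [[5,-4],[2,-1]]; eigenvalues λ = 3, 1.
Eigenvectors: (2,1) for λ=3, (-1,-1) for λ=1.
From the initial condition, c_1 = -5, c_2 = -5.
x(ln 2) = (-5)(2^3)(2) + (-5)(2^1)(-1) = -70.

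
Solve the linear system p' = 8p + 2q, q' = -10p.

Coefficient matrix A = [[8, 2], [-10, 0]].
Characteristic polynomial det(A - λI) = λ^2 - 8λ + 20 = 0.
Eigenvalues λ = 4 ± 2i (complex conjugate pair).
For λ=4+2i: an eigenvector is (-1,2) - i(0,1) = (-1, 2 - i).
A real fundamental pair from Re and Im of e^((4+2i)t)v: X_1 = e^(4t)(cos(2t)·(-1,2) + sin(2t)·(0,1)), X_2 = e^(4t)(sin(2t)·(-1,2) - cos(2t)·(0,1)).
General solution: c_1X_1 + c_2X_2.

p(t) = -c_1e^(4t)cos(2t) - c_2e^(4t)sin(2t), q(t) = c_1e^(4t)sin(2t) + 2c_1e^(4t)cos(2t) + 2c_2e^(4t)sin(2t) - c_2e^(4t)cos(2t)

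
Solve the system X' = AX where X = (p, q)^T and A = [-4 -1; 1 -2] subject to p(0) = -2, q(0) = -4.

Coefficient matrix A = [[-4, -1], [1, -2]].
Characteristic polynomial det(A - λI) = λ^2 + 6λ + 9 = 0.
Single eigenvalue λ = -3 with algebraic multiplicity 2.
Eigenvector v = (1,-1); generalized eigenvector w with (A-λI)w=v is (-2,1).
General solution: e^(-3t)[C_1·v + C_2·(t·v + w)].
Applying p(0)=-2, q(0)=-4 gives C_1=10, C_2=6.

p(t) = 6te^(-3t) - 2e^(-3t), q(t) = -6te^(-3t) - 4e^(-3t)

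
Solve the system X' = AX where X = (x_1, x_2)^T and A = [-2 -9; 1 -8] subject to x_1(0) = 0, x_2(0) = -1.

Coefficient matrix A = [[-2, -9], [1, -8]].
Characteristic polynomial det(A - λI) = λ^2 + 10λ + 25 = 0.
Single eigenvalue λ = -5 with algebraic multiplicity 2.
Eigenvector v = (3,1); generalized eigenvector w with (A-λI)w=v is (-2,-1).
General solution: e^(-5t)[K_1·v + K_2·(t·v + w)].
Applying x_1(0)=0, x_2(0)=-1 gives K_1=2, K_2=3.

x_1(t) = 9te^(-5t), x_2(t) = 3te^(-5t) - e^(-5t)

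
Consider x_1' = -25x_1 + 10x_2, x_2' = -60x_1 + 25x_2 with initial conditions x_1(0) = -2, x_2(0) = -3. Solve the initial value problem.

Coefficient matrix A = [[-25, 10], [-60, 25]].
Characteristic polynomial det(A - λI) = λ^2 - 25 = 0.
Eigenvalues λ = 5, -5.
For λ=5: (A-λI) row 1 is [-30, 10], so an eigenvector is (1, 3).
For λ=-5: (A-λI) row 1 is [-20, 10], so an eigenvector is (-1, -2).
General solution: C_1e^(5t)(1,3) + C_2e^(-5t)(-1,-2).
Applying x_1(0)=-2, x_2(0)=-3 gives C_1=1, C_2=3.

x_1(t) = e^(5t) - 3e^(-5t), x_2(t) = 3e^(5t) - 6e^(-5t)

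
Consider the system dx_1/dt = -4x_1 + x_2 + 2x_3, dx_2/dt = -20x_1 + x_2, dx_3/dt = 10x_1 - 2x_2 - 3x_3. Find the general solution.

Coefficient matrix A = [[-4, 1, 2], [-20, 1, 0], [10, -2, -3]].
det(A - λI) = 0 gives eigenvalues λ = -4, 1, -3.
For λ=-4: eigenvector (1,4,-2).
For λ=1: eigenvector (0,-2,1).
For λ=-3: eigenvector (1,5,-2).
General solution: C_1e^(-4t)(1,4,-2) + C_2e^(t)(0,-2,1) + C_3e^(-3t)(1,5,-2).

x_1(t) = C_1e^(-4t) + C_3e^(-3t), x_2(t) = 4C_1e^(-4t) - 2C_2e^(t) + 5C_3e^(-3t), x_3(t) = -2C_1e^(-4t) + C_2e^(t) - 2C_3e^(-3t)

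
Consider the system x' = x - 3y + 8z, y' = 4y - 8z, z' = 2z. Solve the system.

x(t) = K_1e^(t) - 4K_2e^(2t) - K_3e^(4t), y(t) = 4K_2e^(2t) + K_3e^(4t), z(t) = K_2e^(2t)

Coefficient matrix A = [[1, -3, 8], [0, 4, -8], [0, 0, 2]].
det(A - λI) = 0 gives eigenvalues λ = 1, 2, 4.
For λ=1: eigenvector (1,0,0).
For λ=2: eigenvector (-4,4,1).
For λ=4: eigenvector (-1,1,0).
General solution: K_1e^(t)(1,0,0) + K_2e^(2t)(-4,4,1) + K_3e^(4t)(-1,1,0).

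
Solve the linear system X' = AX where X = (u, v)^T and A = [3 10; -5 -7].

Coefficient matrix A = [[3, 10], [-5, -7]].
Characteristic polynomial det(A - λI) = λ^2 + 4λ + 29 = 0.
Eigenvalues λ = -2 ± 5i (complex conjugate pair).
For λ=-2+5i: an eigenvector is (-1,1) - i(1,0) = (-1 - i, 1).
A real fundamental pair from Re and Im of e^((-2+5i)t)v: X_1 = e^(-2t)(cos(5t)·(-1,1) + sin(5t)·(1,0)), X_2 = e^(-2t)(sin(5t)·(-1,1) - cos(5t)·(1,0)).
General solution: K_1X_1 + K_2X_2.

u(t) = K_1e^(-2t)sin(5t) - K_1e^(-2t)cos(5t) - K_2e^(-2t)sin(5t) - K_2e^(-2t)cos(5t), v(t) = K_1e^(-2t)cos(5t) + K_2e^(-2t)sin(5t)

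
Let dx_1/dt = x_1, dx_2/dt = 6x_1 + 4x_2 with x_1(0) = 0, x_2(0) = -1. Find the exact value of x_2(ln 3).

A = [[1,0],[6,4]]; eigenvalues λ = 4, 1.
Eigenvectors: (0,1) for λ=4, (1,-2) for λ=1.
From the initial condition, c_1 = -1, c_2 = 0.
x_2(ln 3) = (-1)(3^4)(1) + (0)(3^1)(-2) = -81.

-81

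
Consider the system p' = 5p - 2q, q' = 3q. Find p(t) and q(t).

p(t) = K_1e^(3t) - K_2e^(5t), q(t) = K_1e^(3t)

Coefficient matrix A = [[5, -2], [0, 3]].
Characteristic polynomial det(A - λI) = λ^2 - 8λ + 15 = 0.
Eigenvalues λ = 3, 5.
For λ=3: (A-λI) row 1 is [2, -2], so an eigenvector is (1, 1).
For λ=5: (A-λI) row 1 is [0, -2], so an eigenvector is (-1, 0).
General solution: K_1e^(3t)(1,1) + K_2e^(5t)(-1,0).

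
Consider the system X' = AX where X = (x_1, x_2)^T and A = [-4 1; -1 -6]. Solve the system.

Coefficient matrix A = [[-4, 1], [-1, -6]].
Characteristic polynomial det(A - λI) = λ^2 + 10λ + 25 = 0.
Single eigenvalue λ = -5 with algebraic multiplicity 2.
Eigenvector v = (-1,1); generalized eigenvector w with (A-λI)w=v is (0,-1).
General solution: e^(-5t)[C_1·v + C_2·(t·v + w)].

x_1(t) = -C_1e^(-5t) - C_2te^(-5t), x_2(t) = C_1e^(-5t) + C_2te^(-5t) - C_2e^(-5t)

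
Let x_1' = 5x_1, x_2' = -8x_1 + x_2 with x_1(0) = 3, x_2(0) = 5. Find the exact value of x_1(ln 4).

A = [[5,0],[-8,1]]; eigenvalues λ = 5, 1.
Eigenvectors: (-1,2) for λ=5, (0,1) for λ=1.
From the initial condition, c_1 = -3, c_2 = 11.
x_1(ln 4) = (-3)(4^5)(-1) + (11)(4^1)(0) = 3072.

3072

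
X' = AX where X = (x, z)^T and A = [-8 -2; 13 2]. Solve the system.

Coefficient matrix A = [[-8, -2], [13, 2]].
Characteristic polynomial det(A - λI) = λ^2 + 6λ + 10 = 0.
Eigenvalues λ = -3 ± i (complex conjugate pair).
For λ=-3+i: an eigenvector is (1,-2) - i(-1,3) = (1 + i, -2 - 3i).
A real fundamental pair from Re and Im of e^((-3+i)t)v: X_1 = e^(-3t)(cos(t)·(1,-2) + sin(t)·(-1,3)), X_2 = e^(-3t)(sin(t)·(1,-2) - cos(t)·(-1,3)).
General solution: C_1X_1 + C_2X_2.

x(t) = -C_1e^(-3t)sin(t) + C_1e^(-3t)cos(t) + C_2e^(-3t)sin(t) + C_2e^(-3t)cos(t), z(t) = 3C_1e^(-3t)sin(t) - 2C_1e^(-3t)cos(t) - 2C_2e^(-3t)sin(t) - 3C_2e^(-3t)cos(t)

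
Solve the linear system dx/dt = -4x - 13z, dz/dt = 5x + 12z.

x(t) = -2C_1e^(4t)sin(t) - 3C_1e^(4t)cos(t) - 3C_2e^(4t)sin(t) + 2C_2e^(4t)cos(t), z(t) = C_1e^(4t)sin(t) + 2C_1e^(4t)cos(t) + 2C_2e^(4t)sin(t) - C_2e^(4t)cos(t)

Coefficient matrix A = [[-4, -13], [5, 12]].
Characteristic polynomial det(A - λI) = λ^2 - 8λ + 17 = 0.
Eigenvalues λ = 4 ± i (complex conjugate pair).
For λ=4+i: an eigenvector is (-3,2) - i(-2,1) = (-3 + 2i, 2 - i).
A real fundamental pair from Re and Im of e^((4+i)t)v: X_1 = e^(4t)(cos(t)·(-3,2) + sin(t)·(-2,1)), X_2 = e^(4t)(sin(t)·(-3,2) - cos(t)·(-2,1)).
General solution: C_1X_1 + C_2X_2.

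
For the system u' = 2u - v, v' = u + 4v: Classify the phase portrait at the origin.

unstable improper node

A = [[2,-1],[1,4]]; det(A-λI) = λ^2 - 6λ + 9.
repeated λ = 3 with a single eigenvector.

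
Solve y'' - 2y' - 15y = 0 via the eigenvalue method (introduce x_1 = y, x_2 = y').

y(t) = C_1e^(-3t) + C_2e^(5t)

Let x_1 = y, x_2 = y'. Then x_1' = x_2 and x_2' = 15x_1 + 2x_2.
A = [[0,1],[15,2]]; det(A-λI) = λ^2 - 2λ - 15.
Eigenvalues λ = -3, 5 with eigenvectors (1,-3), (1,5).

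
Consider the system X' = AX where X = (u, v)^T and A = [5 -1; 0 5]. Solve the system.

Coefficient matrix A = [[5, -1], [0, 5]].
Characteristic polynomial det(A - λI) = λ^2 - 10λ + 25 = 0.
Single eigenvalue λ = 5 with algebraic multiplicity 2.
Eigenvector v = (-1,0); generalized eigenvector w with (A-λI)w=v is (-2,1).
General solution: e^(5t)[c_1·v + c_2·(t·v + w)].

u(t) = -c_1e^(5t) - c_2te^(5t) - 2c_2e^(5t), v(t) = c_2e^(5t)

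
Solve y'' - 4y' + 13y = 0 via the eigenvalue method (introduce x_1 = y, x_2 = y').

y(t) = K_1e^(2t)cos(3t) + K_2e^(2t)sin(3t)

Let x_1 = y, x_2 = y'. Then x_1' = x_2 and x_2' = -13x_1 + 4x_2.
A = [[0,1],[-13,4]]; det(A-λI) = λ^2 - 4λ + 13.
Eigenvalues λ = 2 ± 3i.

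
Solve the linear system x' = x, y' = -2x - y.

x(t) = -K_2e^(t), y(t) = -K_1e^(-t) + K_2e^(t)

Coefficient matrix A = [[1, 0], [-2, -1]].
Characteristic polynomial det(A - λI) = λ^2 - 1 = 0.
Eigenvalues λ = -1, 1.
For λ=-1: (A-λI) row 1 is [2, 0], so an eigenvector is (0, -1).
For λ=1: (A-λI) row 2 is [-2, -2], so an eigenvector is (-1, 1).
General solution: K_1e^(-t)(0,-1) + K_2e^(t)(-1,1).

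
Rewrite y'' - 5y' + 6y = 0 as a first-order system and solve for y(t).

Let x_1 = y, x_2 = y'. Then x_1' = x_2 and x_2' = -6x_1 + 5x_2.
A = [[0,1],[-6,5]]; det(A-λI) = λ^2 - 5λ + 6.
Eigenvalues λ = 2, 3 with eigenvectors (1,2), (1,3).

y(t) = C_1e^(2t) + C_2e^(3t)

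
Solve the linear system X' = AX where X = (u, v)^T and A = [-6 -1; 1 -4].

u(t) = K_1e^(-5t) + K_2te^(-5t) - 3K_2e^(-5t), v(t) = -K_1e^(-5t) - K_2te^(-5t) + 2K_2e^(-5t)

Coefficient matrix A = [[-6, -1], [1, -4]].
Characteristic polynomial det(A - λI) = λ^2 + 10λ + 25 = 0.
Single eigenvalue λ = -5 with algebraic multiplicity 2.
Eigenvector v = (1,-1); generalized eigenvector w with (A-λI)w=v is (-3,2).
General solution: e^(-5t)[K_1·v + K_2·(t·v + w)].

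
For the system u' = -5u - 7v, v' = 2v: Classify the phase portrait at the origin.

saddle

A = [[-5,-7],[0,2]]; det(A-λI) = λ^2 + 3λ - 10.
λ = -5, 2: opposite signs.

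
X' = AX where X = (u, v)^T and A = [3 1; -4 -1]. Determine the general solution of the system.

u(t) = -K_1e^(t) - K_2te^(t) - K_2e^(t), v(t) = 2K_1e^(t) + 2K_2te^(t) + K_2e^(t)

Coefficient matrix A = [[3, 1], [-4, -1]].
Characteristic polynomial det(A - λI) = λ^2 - 2λ + 1 = 0.
Single eigenvalue λ = 1 with algebraic multiplicity 2.
Eigenvector v = (-1,2); generalized eigenvector w with (A-λI)w=v is (-1,1).
General solution: e^(t)[K_1·v + K_2·(t·v + w)].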